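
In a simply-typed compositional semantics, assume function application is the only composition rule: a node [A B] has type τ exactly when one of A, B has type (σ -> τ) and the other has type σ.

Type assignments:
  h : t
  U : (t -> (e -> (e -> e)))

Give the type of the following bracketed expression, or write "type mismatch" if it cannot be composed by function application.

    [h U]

[h U]: (t -> (e -> (e -> e))) applied to t yields (e -> (e -> e)).

(e -> (e -> e))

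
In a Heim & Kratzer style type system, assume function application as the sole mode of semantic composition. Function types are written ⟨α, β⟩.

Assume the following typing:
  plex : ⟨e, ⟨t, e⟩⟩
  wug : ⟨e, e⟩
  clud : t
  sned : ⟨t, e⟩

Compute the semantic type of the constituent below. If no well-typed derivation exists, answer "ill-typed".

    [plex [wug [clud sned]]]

⟨t, e⟩

[clud sned]: ⟨t, e⟩ applied to t yields e.
[wug [clud sned]]: ⟨e, e⟩ applied to e yields e.
[plex [wug [clud sned]]]: ⟨e, ⟨t, e⟩⟩ applied to e yields ⟨t, e⟩.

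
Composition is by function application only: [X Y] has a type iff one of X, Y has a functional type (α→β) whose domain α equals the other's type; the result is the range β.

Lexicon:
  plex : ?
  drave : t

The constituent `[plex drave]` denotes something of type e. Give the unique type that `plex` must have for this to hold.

(t→e)

At [plex drave] (required: e): drave is t, which is not a function with range e; hence plex is the functor — type (t→e).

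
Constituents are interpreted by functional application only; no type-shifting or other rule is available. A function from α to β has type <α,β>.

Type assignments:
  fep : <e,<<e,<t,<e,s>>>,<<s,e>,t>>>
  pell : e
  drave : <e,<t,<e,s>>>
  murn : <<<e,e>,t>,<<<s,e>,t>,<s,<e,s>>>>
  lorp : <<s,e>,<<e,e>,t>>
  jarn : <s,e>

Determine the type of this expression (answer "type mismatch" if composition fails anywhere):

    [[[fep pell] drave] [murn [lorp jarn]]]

<s,<e,s>>

[fep pell]: functor fep : <e,<<e,<t,<e,s>>>,<<s,e>,t>>>, argument pell : e; result <<e,<t,<e,s>>>,<<s,e>,t>>.
[[fep pell] drave]: functor [fep pell] : <<e,<t,<e,s>>>,<<s,e>,t>>, argument drave : <e,<t,<e,s>>>; result <<s,e>,t>.
[lorp jarn]: functor lorp : <<s,e>,<<e,e>,t>>, argument jarn : <s,e>; result <<e,e>,t>.
[murn [lorp jarn]]: functor murn : <<<e,e>,t>,<<<s,e>,t>,<s,<e,s>>>>, argument [lorp jarn] : <<e,e>,t>; result <<<s,e>,t>,<s,<e,s>>>.
[[[fep pell] drave] [murn [lorp jarn]]]: functor [murn [lorp jarn]] : <<<s,e>,t>,<s,<e,s>>>, argument [[fep pell] drave] : <<s,e>,t>; result <s,<e,s>>.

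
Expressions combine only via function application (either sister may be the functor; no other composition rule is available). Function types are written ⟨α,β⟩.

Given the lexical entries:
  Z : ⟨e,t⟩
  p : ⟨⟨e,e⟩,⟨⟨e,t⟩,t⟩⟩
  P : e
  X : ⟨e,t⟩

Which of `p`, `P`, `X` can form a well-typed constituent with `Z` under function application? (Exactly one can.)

p : ⟨⟨e,e⟩,⟨⟨e,t⟩,t⟩⟩ — Z needs e; p needs ⟨e,e⟩; neither fits.
P — combines: Z : ⟨e,t⟩ takes P : e as argument, giving t.
X : ⟨e,t⟩ — Z needs e; X needs e; neither fits.

P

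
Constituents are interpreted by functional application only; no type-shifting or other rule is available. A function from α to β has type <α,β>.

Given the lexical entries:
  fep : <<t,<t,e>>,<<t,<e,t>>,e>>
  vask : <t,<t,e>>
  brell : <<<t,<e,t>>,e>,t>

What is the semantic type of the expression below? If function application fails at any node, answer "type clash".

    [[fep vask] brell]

[fep vask]: fep is <<t,<t,e>>,<<t,<e,t>>,e>>, vask is <t,<t,e>>; result <<t,<e,t>>,e>.
[[fep vask] brell]: brell is <<<t,<e,t>>,e>,t>, [fep vask] is <<t,<e,t>>,e>; result t.

t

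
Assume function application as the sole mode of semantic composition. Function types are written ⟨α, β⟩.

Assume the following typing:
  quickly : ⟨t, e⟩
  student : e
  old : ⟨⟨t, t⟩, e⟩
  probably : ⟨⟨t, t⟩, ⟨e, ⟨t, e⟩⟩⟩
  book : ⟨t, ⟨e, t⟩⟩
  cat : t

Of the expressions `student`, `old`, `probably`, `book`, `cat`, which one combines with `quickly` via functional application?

student : e — neither side's domain matches the other.
old : ⟨⟨t, t⟩, e⟩ — neither side's domain matches the other.
probably : ⟨⟨t, t⟩, ⟨e, ⟨t, e⟩⟩⟩ — neither side's domain matches the other.
book : ⟨t, ⟨e, t⟩⟩ — neither side's domain matches the other.
cat — combines: quickly : ⟨t, e⟩ takes cat : t as argument, giving e.

cat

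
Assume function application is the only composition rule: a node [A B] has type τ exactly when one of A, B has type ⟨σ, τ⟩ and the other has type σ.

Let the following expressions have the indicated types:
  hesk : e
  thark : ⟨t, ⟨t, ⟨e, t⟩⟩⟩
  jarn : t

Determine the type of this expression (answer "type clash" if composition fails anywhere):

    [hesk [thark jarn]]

[thark jarn]: thark is ⟨t, ⟨t, ⟨e, t⟩⟩⟩, jarn is t; result ⟨t, ⟨e, t⟩⟩.
[hesk [thark jarn]]: e with ⟨t, ⟨e, t⟩⟩ — neither is a function whose domain matches the other; composition fails here.

type clash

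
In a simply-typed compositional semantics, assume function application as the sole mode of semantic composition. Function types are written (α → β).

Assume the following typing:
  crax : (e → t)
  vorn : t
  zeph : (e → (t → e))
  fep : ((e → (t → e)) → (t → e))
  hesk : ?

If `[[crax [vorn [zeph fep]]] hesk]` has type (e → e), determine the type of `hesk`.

(t → (e → e))

For [[crax [vorn [zeph fep]]] hesk] to have type (e → e) with [crax [vorn [zeph fep]]] of type t, hesk must be the function: hesk : (t → (e → e)).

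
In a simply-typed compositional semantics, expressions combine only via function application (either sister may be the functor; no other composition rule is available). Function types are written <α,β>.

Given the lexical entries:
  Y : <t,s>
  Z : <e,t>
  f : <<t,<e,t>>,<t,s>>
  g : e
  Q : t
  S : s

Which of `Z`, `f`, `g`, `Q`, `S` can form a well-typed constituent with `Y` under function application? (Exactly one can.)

Q

Z : <e,t> — neither side's domain matches the other.
f : <<t,<e,t>>,<t,s>> — neither side's domain matches the other.
g : e — neither side's domain matches the other.
Q — combines: Y : <t,s> takes Q : t as argument, giving s.
S : s — neither side's domain matches the other.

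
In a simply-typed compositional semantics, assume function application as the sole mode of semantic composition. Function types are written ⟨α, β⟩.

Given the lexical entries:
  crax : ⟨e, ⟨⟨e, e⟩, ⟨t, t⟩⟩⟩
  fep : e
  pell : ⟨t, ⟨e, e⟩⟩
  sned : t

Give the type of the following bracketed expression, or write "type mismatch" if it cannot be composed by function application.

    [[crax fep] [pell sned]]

⟨t, t⟩

[crax fep]: ⟨e, ⟨⟨e, e⟩, ⟨t, t⟩⟩⟩ applied to e yields ⟨⟨e, e⟩, ⟨t, t⟩⟩.
[pell sned]: ⟨t, ⟨e, e⟩⟩ applied to t yields ⟨e, e⟩.
[[crax fep] [pell sned]]: ⟨⟨e, e⟩, ⟨t, t⟩⟩ applied to ⟨e, e⟩ yields ⟨t, t⟩.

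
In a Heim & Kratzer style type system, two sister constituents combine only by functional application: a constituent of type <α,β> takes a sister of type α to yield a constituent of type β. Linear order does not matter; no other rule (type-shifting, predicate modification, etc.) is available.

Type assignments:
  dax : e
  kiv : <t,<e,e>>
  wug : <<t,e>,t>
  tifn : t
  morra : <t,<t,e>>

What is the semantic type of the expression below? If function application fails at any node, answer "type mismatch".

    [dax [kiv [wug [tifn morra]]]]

e

[tifn morra]: morra is <t,<t,e>>, tifn is t; result <t,e>.
[wug [tifn morra]]: wug is <<t,e>,t>, [tifn morra] is <t,e>; result t.
[kiv [wug [tifn morra]]]: kiv is <t,<e,e>>, [wug [tifn morra]] is t; result <e,e>.
[dax [kiv [wug [tifn morra]]]]: [kiv [wug [tifn morra]]] is <e,e>, dax is e; result e.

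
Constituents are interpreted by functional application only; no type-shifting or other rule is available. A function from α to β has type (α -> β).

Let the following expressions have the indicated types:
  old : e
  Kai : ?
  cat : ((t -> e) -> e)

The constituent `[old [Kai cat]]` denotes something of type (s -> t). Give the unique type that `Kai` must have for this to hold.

[old [Kai cat]] must have type (s -> t). The sister old has type e; that is not a function onto (s -> t), so [Kai cat] must be the functor, of type (e -> (s -> t)).
[Kai cat] must have type (e -> (s -> t)). The sister cat has type ((t -> e) -> e); that is not a function onto (e -> (s -> t)), so Kai must be the functor, of type (((t -> e) -> e) -> (e -> (s -> t))).

(((t -> e) -> e) -> (e -> (s -> t)))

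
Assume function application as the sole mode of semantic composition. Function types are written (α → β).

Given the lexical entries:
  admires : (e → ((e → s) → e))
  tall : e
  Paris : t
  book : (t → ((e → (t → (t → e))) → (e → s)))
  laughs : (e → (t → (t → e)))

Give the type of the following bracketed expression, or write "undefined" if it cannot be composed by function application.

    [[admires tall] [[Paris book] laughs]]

[admires tall]: functor admires : (e → ((e → s) → e)), argument tall : e; result ((e → s) → e).
[Paris book]: functor book : (t → ((e → (t → (t → e))) → (e → s))), argument Paris : t; result ((e → (t → (t → e))) → (e → s)).
[[Paris book] laughs]: functor [Paris book] : ((e → (t → (t → e))) → (e → s)), argument laughs : (e → (t → (t → e))); result (e → s).
[[admires tall] [[Paris book] laughs]]: functor [admires tall] : ((e → s) → e), argument [[Paris book] laughs] : (e → s); result e.

e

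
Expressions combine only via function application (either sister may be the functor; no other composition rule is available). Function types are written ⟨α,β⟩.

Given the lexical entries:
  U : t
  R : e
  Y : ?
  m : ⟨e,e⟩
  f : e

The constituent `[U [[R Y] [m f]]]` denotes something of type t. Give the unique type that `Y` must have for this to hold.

[U [[R Y] [m f]]] must have type t. The sister U has type t; that is not a function onto t, so [[R Y] [m f]] must be the functor, of type ⟨t,t⟩.
[[R Y] [m f]] must have type ⟨t,t⟩. The sister [m f] has type e; that is not a function onto ⟨t,t⟩, so [R Y] must be the functor, of type ⟨e,⟨t,t⟩⟩.
[R Y] must have type ⟨e,⟨t,t⟩⟩. The sister R has type e; that is not a function onto ⟨e,⟨t,t⟩⟩, so Y must be the functor, of type ⟨e,⟨e,⟨t,t⟩⟩⟩.

⟨e,⟨e,⟨t,t⟩⟩⟩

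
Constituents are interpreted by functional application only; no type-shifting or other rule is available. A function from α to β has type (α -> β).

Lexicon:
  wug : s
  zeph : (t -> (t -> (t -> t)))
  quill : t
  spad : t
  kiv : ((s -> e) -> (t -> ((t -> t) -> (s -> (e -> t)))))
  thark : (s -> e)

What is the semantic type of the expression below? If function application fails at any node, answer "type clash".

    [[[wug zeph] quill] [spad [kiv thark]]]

type clash

At [wug zeph]: neither s nor (t -> (t -> (t -> t))) can take the other as argument; the node is ill-typed.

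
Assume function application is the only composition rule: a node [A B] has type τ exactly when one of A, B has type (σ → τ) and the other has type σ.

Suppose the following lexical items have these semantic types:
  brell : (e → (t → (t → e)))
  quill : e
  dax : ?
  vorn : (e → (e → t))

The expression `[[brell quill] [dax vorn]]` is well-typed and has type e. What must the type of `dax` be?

((e → (e → t)) → ((t → (t → e)) → e))

[[brell quill] [dax vorn]] is required to be e. [brell quill] : (t → (t → e)) cannot yield e as functor, so [dax vorn] : ((t → (t → e)) → e).
[dax vorn] is required to be ((t → (t → e)) → e). vorn : (e → (e → t)) cannot yield ((t → (t → e)) → e) as functor, so dax : ((e → (e → t)) → ((t → (t → e)) → e)).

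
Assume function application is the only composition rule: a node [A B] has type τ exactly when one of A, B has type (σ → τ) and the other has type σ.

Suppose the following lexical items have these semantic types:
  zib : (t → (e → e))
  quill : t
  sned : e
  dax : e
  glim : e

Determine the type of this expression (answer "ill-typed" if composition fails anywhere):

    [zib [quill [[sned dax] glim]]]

ill-typed

At [sned dax]: neither e nor e can take the other as argument; the node is ill-typed.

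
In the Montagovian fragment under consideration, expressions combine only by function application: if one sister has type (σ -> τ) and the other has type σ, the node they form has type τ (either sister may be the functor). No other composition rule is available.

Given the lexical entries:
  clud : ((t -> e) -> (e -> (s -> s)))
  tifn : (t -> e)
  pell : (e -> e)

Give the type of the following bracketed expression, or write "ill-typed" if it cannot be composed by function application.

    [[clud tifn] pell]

ill-typed

[clud tifn]: ((t -> e) -> (e -> (s -> s))) applied to (t -> e) yields (e -> (s -> s)).
At [[clud tifn] pell]: neither (e -> (s -> s)) nor (e -> e) can take the other as argument; the node is ill-typed.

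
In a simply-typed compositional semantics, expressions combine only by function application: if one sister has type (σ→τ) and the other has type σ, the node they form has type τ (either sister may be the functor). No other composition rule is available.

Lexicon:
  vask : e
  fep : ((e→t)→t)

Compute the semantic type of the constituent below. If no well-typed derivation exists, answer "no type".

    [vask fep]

no type

[vask fep]: e and ((e→t)→t) cannot combine by function application — type clash.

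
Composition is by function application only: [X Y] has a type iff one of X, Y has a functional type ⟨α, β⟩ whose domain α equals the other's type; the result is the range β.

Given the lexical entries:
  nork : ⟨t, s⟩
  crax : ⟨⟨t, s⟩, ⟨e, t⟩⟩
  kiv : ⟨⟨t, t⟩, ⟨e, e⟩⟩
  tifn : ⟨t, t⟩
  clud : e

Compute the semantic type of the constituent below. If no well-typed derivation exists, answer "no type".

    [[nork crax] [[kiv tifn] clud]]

[nork crax] — crax of type ⟨⟨t, s⟩, ⟨e, t⟩⟩ combines with nork of type ⟨t, s⟩: type ⟨e, t⟩.
[kiv tifn] — kiv of type ⟨⟨t, t⟩, ⟨e, e⟩⟩ combines with tifn of type ⟨t, t⟩: type ⟨e, e⟩.
[[kiv tifn] clud] — [kiv tifn] of type ⟨e, e⟩ combines with clud of type e: type e.
[[nork crax] [[kiv tifn] clud]] — [nork crax] of type ⟨e, t⟩ combines with [[kiv tifn] clud] of type e: type t.

t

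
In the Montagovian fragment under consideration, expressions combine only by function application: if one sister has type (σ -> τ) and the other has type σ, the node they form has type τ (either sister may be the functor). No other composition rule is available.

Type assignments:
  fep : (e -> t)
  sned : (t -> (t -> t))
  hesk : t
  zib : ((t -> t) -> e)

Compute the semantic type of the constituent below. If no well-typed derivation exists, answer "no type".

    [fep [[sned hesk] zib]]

t

At [sned hesk], sned : (t -> (t -> t)) takes hesk : t, giving (t -> t).
At [[sned hesk] zib], zib : ((t -> t) -> e) takes [sned hesk] : (t -> t), giving e.
At [fep [[sned hesk] zib]], fep : (e -> t) takes [[sned hesk] zib] : e, giving t.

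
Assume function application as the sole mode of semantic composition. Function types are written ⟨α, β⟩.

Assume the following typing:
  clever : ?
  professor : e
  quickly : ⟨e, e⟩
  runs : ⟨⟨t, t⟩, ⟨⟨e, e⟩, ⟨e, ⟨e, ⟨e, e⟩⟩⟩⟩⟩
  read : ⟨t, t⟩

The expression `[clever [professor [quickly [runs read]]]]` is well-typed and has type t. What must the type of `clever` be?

At [clever [professor [quickly [runs read]]]] (required: t): [professor [quickly [runs read]]] is ⟨e, ⟨e, e⟩⟩, which is not a function with range t; hence clever is the functor — type ⟨⟨e, ⟨e, e⟩⟩, t⟩.

⟨⟨e, ⟨e, e⟩⟩, t⟩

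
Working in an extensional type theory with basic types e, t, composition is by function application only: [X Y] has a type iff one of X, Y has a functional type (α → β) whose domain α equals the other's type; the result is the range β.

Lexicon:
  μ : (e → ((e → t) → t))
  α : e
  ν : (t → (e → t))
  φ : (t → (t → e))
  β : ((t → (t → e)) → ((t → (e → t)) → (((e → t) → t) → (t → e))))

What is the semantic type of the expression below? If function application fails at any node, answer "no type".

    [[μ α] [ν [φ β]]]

[μ α] — μ of type (e → ((e → t) → t)) combines with α of type e: type ((e → t) → t).
[φ β] — β of type ((t → (t → e)) → ((t → (e → t)) → (((e → t) → t) → (t → e)))) combines with φ of type (t → (t → e)): type ((t → (e → t)) → (((e → t) → t) → (t → e))).
[ν [φ β]] — [φ β] of type ((t → (e → t)) → (((e → t) → t) → (t → e))) combines with ν of type (t → (e → t)): type (((e → t) → t) → (t → e)).
[[μ α] [ν [φ β]]] — [ν [φ β]] of type (((e → t) → t) → (t → e)) combines with [μ α] of type ((e → t) → t): type (t → e).

(t → e)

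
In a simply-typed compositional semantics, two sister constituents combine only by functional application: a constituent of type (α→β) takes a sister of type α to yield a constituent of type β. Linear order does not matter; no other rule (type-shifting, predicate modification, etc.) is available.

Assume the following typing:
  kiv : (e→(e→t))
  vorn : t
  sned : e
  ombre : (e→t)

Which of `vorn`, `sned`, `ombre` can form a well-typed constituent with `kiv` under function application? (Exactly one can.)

sned

vorn : t — neither side's domain matches the other.
sned — combines: kiv : (e→(e→t)) takes sned : e as argument, giving (e→t).
ombre : (e→t) — neither side's domain matches the other.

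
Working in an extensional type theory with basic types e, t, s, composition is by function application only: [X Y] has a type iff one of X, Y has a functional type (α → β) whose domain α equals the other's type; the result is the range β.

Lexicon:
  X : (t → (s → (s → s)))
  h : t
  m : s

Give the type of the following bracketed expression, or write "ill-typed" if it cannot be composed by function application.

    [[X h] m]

[X h]: X is (t → (s → (s → s))), h is t; result (s → (s → s)).
[[X h] m]: [X h] is (s → (s → s)), m is s; result (s → s).

(s → s)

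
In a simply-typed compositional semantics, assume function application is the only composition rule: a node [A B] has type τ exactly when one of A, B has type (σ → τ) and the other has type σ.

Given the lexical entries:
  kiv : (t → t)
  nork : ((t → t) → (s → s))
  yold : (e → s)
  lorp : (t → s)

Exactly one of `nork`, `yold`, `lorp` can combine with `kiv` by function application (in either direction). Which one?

nork — combines: nork : ((t → t) → (s → s)) takes kiv : (t → t) as argument, giving (s → s).
yold : (e → s) — no; kiv wants t, and yold wants e.
lorp : (t → s) — no; kiv wants t, and lorp wants t.

nork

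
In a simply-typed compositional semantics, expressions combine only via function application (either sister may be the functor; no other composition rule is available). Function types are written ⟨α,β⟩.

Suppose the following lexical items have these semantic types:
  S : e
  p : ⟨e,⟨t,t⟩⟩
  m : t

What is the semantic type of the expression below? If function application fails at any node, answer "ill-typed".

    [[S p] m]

t

[S p]: functor p : ⟨e,⟨t,t⟩⟩, argument S : e; result ⟨t,t⟩.
[[S p] m]: functor [S p] : ⟨t,t⟩, argument m : t; result t.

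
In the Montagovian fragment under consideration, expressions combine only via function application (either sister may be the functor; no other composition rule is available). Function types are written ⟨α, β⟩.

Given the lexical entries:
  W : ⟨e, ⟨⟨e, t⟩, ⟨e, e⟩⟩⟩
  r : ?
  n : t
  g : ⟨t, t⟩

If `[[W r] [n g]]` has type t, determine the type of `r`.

⟨⟨e, ⟨⟨e, t⟩, ⟨e, e⟩⟩⟩, ⟨t, t⟩⟩

For [[W r] [n g]] to have type t with [n g] of type t, [W r] must be the function: [W r] : ⟨t, t⟩.
For [W r] to have type ⟨t, t⟩ with W of type ⟨e, ⟨⟨e, t⟩, ⟨e, e⟩⟩⟩, r must be the function: r : ⟨⟨e, ⟨⟨e, t⟩, ⟨e, e⟩⟩⟩, ⟨t, t⟩⟩.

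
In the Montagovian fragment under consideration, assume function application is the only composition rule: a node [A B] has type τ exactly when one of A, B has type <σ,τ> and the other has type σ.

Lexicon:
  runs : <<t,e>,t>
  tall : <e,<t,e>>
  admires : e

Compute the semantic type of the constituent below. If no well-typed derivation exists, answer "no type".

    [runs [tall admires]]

t

At [tall admires], tall : <e,<t,e>> takes admires : e, giving <t,e>.
At [runs [tall admires]], runs : <<t,e>,t> takes [tall admires] : <t,e>, giving t.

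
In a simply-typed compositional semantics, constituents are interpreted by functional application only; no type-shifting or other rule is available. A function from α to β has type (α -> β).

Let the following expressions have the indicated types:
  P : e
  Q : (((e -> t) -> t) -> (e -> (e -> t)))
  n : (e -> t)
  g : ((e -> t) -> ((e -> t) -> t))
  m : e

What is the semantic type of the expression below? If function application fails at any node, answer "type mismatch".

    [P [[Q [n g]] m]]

[n g]: g is ((e -> t) -> ((e -> t) -> t)), n is (e -> t); result ((e -> t) -> t).
[Q [n g]]: Q is (((e -> t) -> t) -> (e -> (e -> t))), [n g] is ((e -> t) -> t); result (e -> (e -> t)).
[[Q [n g]] m]: [Q [n g]] is (e -> (e -> t)), m is e; result (e -> t).
[P [[Q [n g]] m]]: [[Q [n g]] m] is (e -> t), P is e; result t.

t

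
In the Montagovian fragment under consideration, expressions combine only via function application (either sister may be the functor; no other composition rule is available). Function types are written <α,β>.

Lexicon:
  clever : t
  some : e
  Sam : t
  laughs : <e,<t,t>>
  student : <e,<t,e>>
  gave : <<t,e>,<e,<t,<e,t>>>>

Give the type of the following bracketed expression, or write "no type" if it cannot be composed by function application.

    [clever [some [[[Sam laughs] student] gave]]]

no type

[Sam laughs]: t and <e,<t,t>> cannot combine by function application — type clash.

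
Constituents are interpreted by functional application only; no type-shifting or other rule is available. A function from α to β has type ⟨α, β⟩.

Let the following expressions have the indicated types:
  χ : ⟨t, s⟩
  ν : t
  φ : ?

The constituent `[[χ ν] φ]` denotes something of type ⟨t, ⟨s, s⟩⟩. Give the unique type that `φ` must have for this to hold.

[[χ ν] φ] must have type ⟨t, ⟨s, s⟩⟩. The sister [χ ν] has type s; that is not a function onto ⟨t, ⟨s, s⟩⟩, so φ must be the functor, of type ⟨s, ⟨t, ⟨s, s⟩⟩⟩.

⟨s, ⟨t, ⟨s, s⟩⟩⟩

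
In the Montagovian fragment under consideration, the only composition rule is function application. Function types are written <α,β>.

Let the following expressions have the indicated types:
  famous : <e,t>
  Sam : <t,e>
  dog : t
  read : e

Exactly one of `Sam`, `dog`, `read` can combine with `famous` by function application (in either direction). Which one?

Sam : <t,e> — does not combine with famous.
dog : t — does not combine with famous.
read — combines: famous : <e,t> takes read : e as argument, giving t.

read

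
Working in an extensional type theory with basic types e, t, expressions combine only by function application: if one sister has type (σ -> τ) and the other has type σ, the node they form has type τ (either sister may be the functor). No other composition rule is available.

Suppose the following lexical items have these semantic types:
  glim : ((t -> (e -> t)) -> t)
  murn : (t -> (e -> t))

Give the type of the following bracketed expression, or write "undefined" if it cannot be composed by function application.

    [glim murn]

[glim murn] — glim of type ((t -> (e -> t)) -> t) combines with murn of type (t -> (e -> t)): type t.

t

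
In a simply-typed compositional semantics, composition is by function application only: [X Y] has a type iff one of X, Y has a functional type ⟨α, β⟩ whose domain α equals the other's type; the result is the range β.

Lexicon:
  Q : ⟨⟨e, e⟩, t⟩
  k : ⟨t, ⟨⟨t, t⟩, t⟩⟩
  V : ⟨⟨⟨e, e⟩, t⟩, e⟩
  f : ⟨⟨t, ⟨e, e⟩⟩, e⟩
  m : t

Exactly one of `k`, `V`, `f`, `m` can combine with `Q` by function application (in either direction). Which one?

k : ⟨t, ⟨⟨t, t⟩, t⟩⟩ — Q needs ⟨e, e⟩; k needs t; neither fits.
V — combines: V : ⟨⟨⟨e, e⟩, t⟩, e⟩ takes Q : ⟨⟨e, e⟩, t⟩ as argument, giving e.
f : ⟨⟨t, ⟨e, e⟩⟩, e⟩ — Q needs ⟨e, e⟩; f needs ⟨t, ⟨e, e⟩⟩; neither fits.
m : t — Q needs ⟨e, e⟩; m needs nothing (atomic); neither fits.

V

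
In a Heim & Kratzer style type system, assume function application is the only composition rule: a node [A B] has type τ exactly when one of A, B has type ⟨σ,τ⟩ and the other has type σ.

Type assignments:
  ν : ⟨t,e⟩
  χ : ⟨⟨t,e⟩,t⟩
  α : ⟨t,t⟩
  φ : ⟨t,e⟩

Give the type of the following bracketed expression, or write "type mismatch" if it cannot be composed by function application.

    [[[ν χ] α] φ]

At [ν χ], χ : ⟨⟨t,e⟩,t⟩ takes ν : ⟨t,e⟩, giving t.
At [[ν χ] α], α : ⟨t,t⟩ takes [ν χ] : t, giving t.
At [[[ν χ] α] φ], φ : ⟨t,e⟩ takes [[ν χ] α] : t, giving e.

e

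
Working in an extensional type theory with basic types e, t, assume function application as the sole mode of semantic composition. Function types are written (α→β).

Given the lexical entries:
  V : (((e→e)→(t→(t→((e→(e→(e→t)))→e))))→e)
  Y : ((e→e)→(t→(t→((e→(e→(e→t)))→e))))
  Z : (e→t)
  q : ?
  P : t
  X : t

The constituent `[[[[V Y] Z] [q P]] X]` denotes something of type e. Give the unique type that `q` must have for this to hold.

(t→(t→(t→e)))

[[[[V Y] Z] [q P]] X] must have type e. The sister X has type t; that is not a function onto e, so [[[V Y] Z] [q P]] must be the functor, of type (t→e).
[[[V Y] Z] [q P]] must have type (t→e). The sister [[V Y] Z] has type t; that is not a function onto (t→e), so [q P] must be the functor, of type (t→(t→e)).
[q P] must have type (t→(t→e)). The sister P has type t; that is not a function onto (t→(t→e)), so q must be the functor, of type (t→(t→(t→e))).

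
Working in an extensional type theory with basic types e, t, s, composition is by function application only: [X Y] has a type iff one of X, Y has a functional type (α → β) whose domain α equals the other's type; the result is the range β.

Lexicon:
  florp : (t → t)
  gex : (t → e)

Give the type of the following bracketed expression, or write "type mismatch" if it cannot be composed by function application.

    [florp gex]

[florp gex]: (t → t) with (t → e) — neither is a function whose domain matches the other; composition fails here.

type mismatch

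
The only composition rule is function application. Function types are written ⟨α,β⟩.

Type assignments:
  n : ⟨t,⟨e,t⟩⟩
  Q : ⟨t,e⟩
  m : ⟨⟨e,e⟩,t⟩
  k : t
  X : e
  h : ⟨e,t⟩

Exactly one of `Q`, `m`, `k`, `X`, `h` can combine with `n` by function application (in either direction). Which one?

Q : ⟨t,e⟩ — does not combine with n.
m : ⟨⟨e,e⟩,t⟩ — does not combine with n.
k — combines: n : ⟨t,⟨e,t⟩⟩ takes k : t as argument, giving ⟨e,t⟩.
X : e — does not combine with n.
h : ⟨e,t⟩ — does not combine with n.

k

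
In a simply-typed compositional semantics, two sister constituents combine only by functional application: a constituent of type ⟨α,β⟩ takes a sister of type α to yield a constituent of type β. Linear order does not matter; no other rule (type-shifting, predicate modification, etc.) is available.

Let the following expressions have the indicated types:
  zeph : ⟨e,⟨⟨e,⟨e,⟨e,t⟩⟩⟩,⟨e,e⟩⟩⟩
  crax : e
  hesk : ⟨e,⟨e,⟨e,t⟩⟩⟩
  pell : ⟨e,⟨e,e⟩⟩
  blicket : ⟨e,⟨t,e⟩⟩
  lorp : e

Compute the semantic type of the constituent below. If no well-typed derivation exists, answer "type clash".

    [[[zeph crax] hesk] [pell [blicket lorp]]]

type clash

[zeph crax]: functor zeph : ⟨e,⟨⟨e,⟨e,⟨e,t⟩⟩⟩,⟨e,e⟩⟩⟩, argument crax : e; result ⟨⟨e,⟨e,⟨e,t⟩⟩⟩,⟨e,e⟩⟩.
[[zeph crax] hesk]: functor [zeph crax] : ⟨⟨e,⟨e,⟨e,t⟩⟩⟩,⟨e,e⟩⟩, argument hesk : ⟨e,⟨e,⟨e,t⟩⟩⟩; result ⟨e,e⟩.
[blicket lorp]: functor blicket : ⟨e,⟨t,e⟩⟩, argument lorp : e; result ⟨t,e⟩.
[pell [blicket lorp]]: ⟨e,⟨e,e⟩⟩ with ⟨t,e⟩ — neither is a function whose domain matches the other; composition fails here.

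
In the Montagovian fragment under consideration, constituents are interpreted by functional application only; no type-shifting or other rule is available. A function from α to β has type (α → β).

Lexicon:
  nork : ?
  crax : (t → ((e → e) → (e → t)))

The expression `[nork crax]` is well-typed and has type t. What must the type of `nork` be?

For [nork crax] to have type t with crax of type (t → ((e → e) → (e → t))), nork must be the function: nork : ((t → ((e → e) → (e → t))) → t).

((t → ((e → e) → (e → t))) → t)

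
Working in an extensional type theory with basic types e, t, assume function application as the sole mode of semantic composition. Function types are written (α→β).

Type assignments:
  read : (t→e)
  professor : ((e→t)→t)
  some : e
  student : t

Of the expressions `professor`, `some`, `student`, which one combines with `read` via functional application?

professor : ((e→t)→t) — neither side's domain matches the other.
some : e — neither side's domain matches the other.
student — combines: read : (t→e) takes student : t as argument, giving e.

student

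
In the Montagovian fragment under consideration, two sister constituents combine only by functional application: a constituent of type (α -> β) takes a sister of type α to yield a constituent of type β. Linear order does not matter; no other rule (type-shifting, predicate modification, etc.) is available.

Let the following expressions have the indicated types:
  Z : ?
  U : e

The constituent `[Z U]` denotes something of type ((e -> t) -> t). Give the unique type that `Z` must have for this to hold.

(e -> ((e -> t) -> t))

For [Z U] to have type ((e -> t) -> t) with U of type e, Z must be the function: Z : (e -> ((e -> t) -> t)).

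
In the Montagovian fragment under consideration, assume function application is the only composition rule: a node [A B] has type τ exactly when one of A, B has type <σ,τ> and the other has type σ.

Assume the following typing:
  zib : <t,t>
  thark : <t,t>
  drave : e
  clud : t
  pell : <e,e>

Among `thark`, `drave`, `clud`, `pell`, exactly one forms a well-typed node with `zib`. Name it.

clud

thark : <t,t> — neither side's domain matches the other.
drave : e — neither side's domain matches the other.
clud — combines: zib : <t,t> takes clud : t as argument, giving t.
pell : <e,e> — neither side's domain matches the other.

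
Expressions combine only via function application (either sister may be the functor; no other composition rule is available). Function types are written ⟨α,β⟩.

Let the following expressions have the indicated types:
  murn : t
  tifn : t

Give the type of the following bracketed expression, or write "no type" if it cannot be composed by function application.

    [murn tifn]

no type

[murn tifn]: t with t — neither is a function whose domain matches the other; composition fails here.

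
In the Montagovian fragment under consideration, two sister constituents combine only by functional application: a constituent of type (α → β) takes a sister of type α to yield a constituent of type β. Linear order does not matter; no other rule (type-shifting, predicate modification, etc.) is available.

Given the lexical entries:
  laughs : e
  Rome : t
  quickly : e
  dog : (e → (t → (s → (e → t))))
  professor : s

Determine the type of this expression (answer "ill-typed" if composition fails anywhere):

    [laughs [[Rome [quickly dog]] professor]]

t

[quickly dog]: (e → (t → (s → (e → t)))) applied to e yields (t → (s → (e → t))).
[Rome [quickly dog]]: (t → (s → (e → t))) applied to t yields (s → (e → t)).
[[Rome [quickly dog]] professor]: (s → (e → t)) applied to s yields (e → t).
[laughs [[Rome [quickly dog]] professor]]: (e → t) applied to e yields t.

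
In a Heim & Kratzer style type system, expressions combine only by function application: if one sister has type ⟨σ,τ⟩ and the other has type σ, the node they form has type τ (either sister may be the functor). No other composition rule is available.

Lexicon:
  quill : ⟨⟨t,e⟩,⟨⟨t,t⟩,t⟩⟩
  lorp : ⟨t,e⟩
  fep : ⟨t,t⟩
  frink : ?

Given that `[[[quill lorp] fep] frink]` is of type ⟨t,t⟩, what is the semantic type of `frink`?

⟨t,⟨t,t⟩⟩

At [[[quill lorp] fep] frink] (required: ⟨t,t⟩): [[quill lorp] fep] is t, which is not a function with range ⟨t,t⟩; hence frink is the functor — type ⟨t,⟨t,t⟩⟩.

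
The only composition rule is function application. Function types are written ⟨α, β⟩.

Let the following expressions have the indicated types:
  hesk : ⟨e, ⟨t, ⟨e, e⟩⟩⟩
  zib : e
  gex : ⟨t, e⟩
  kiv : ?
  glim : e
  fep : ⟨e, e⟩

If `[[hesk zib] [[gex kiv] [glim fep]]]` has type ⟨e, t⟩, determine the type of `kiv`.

At [[hesk zib] [[gex kiv] [glim fep]]] (required: ⟨e, t⟩): [hesk zib] is ⟨t, ⟨e, e⟩⟩, which is not a function with range ⟨e, t⟩; hence [[gex kiv] [glim fep]] is the functor — type ⟨⟨t, ⟨e, e⟩⟩, ⟨e, t⟩⟩.
At [[gex kiv] [glim fep]] (required: ⟨⟨t, ⟨e, e⟩⟩, ⟨e, t⟩⟩): [glim fep] is e, which is not a function with range ⟨⟨t, ⟨e, e⟩⟩, ⟨e, t⟩⟩; hence [gex kiv] is the functor — type ⟨e, ⟨⟨t, ⟨e, e⟩⟩, ⟨e, t⟩⟩⟩.
At [gex kiv] (required: ⟨e, ⟨⟨t, ⟨e, e⟩⟩, ⟨e, t⟩⟩⟩): gex is ⟨t, e⟩, which is not a function with range ⟨e, ⟨⟨t, ⟨e, e⟩⟩, ⟨e, t⟩⟩⟩; hence kiv is the functor — type ⟨⟨t, e⟩, ⟨e, ⟨⟨t, ⟨e, e⟩⟩, ⟨e, t⟩⟩⟩⟩.

⟨⟨t, e⟩, ⟨e, ⟨⟨t, ⟨e, e⟩⟩, ⟨e, t⟩⟩⟩⟩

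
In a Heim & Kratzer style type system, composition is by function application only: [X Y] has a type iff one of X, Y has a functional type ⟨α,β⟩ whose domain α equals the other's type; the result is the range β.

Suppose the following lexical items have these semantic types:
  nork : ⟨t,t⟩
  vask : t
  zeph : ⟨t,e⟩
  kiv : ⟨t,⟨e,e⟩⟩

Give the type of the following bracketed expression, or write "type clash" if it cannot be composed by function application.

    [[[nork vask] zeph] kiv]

type clash

[nork vask] — nork of type ⟨t,t⟩ combines with vask of type t: type t.
[[nork vask] zeph] — zeph of type ⟨t,e⟩ combines with [nork vask] of type t: type e.
At [[[nork vask] zeph] kiv]: neither e nor ⟨t,⟨e,e⟩⟩ can take the other as argument; the node is ill-typed.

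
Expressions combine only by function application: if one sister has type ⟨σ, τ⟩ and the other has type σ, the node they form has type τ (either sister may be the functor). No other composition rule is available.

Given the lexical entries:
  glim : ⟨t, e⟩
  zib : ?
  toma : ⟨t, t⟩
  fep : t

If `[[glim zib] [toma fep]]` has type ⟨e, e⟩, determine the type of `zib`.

⟨⟨t, e⟩, ⟨t, ⟨e, e⟩⟩⟩

[[glim zib] [toma fep]] is required to be ⟨e, e⟩. [toma fep] : t cannot yield ⟨e, e⟩ as functor, so [glim zib] : ⟨t, ⟨e, e⟩⟩.
[glim zib] is required to be ⟨t, ⟨e, e⟩⟩. glim : ⟨t, e⟩ cannot yield ⟨t, ⟨e, e⟩⟩ as functor, so zib : ⟨⟨t, e⟩, ⟨t, ⟨e, e⟩⟩⟩.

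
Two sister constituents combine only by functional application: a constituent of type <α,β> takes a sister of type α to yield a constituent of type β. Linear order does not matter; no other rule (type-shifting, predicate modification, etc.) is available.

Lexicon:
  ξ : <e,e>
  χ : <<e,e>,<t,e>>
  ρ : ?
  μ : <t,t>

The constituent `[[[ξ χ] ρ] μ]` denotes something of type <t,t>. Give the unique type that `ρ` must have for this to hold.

For [[[ξ χ] ρ] μ] to have type <t,t> with μ of type <t,t>, [[ξ χ] ρ] must be the function: [[ξ χ] ρ] : <<t,t>,<t,t>>.
For [[ξ χ] ρ] to have type <<t,t>,<t,t>> with [ξ χ] of type <t,e>, ρ must be the function: ρ : <<t,e>,<<t,t>,<t,t>>>.

<<t,e>,<<t,t>,<t,t>>>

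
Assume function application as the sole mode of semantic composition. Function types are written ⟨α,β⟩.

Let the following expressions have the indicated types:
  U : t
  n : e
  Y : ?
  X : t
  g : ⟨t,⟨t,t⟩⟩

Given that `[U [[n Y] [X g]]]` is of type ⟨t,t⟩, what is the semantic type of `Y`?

⟨e,⟨⟨t,t⟩,⟨t,⟨t,t⟩⟩⟩⟩

At [U [[n Y] [X g]]] (required: ⟨t,t⟩): U is t, which is not a function with range ⟨t,t⟩; hence [[n Y] [X g]] is the functor — type ⟨t,⟨t,t⟩⟩.
At [[n Y] [X g]] (required: ⟨t,⟨t,t⟩⟩): [X g] is ⟨t,t⟩, which is not a function with range ⟨t,⟨t,t⟩⟩; hence [n Y] is the functor — type ⟨⟨t,t⟩,⟨t,⟨t,t⟩⟩⟩.
At [n Y] (required: ⟨⟨t,t⟩,⟨t,⟨t,t⟩⟩⟩): n is e, which is not a function with range ⟨⟨t,t⟩,⟨t,⟨t,t⟩⟩⟩; hence Y is the functor — type ⟨e,⟨⟨t,t⟩,⟨t,⟨t,t⟩⟩⟩⟩.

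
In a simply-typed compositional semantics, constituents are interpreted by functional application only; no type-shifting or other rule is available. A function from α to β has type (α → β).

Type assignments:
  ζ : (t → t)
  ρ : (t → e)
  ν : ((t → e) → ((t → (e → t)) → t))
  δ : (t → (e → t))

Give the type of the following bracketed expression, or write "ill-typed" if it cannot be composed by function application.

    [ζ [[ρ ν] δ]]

t

At [ρ ν], ν : ((t → e) → ((t → (e → t)) → t)) takes ρ : (t → e), giving ((t → (e → t)) → t).
At [[ρ ν] δ], [ρ ν] : ((t → (e → t)) → t) takes δ : (t → (e → t)), giving t.
At [ζ [[ρ ν] δ]], ζ : (t → t) takes [[ρ ν] δ] : t, giving t.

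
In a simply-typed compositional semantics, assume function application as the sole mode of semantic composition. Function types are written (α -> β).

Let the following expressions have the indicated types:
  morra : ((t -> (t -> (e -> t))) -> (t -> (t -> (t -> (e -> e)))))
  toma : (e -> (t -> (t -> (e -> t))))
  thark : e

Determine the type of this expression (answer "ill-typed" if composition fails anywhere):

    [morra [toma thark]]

[toma thark]: functor toma : (e -> (t -> (t -> (e -> t)))), argument thark : e; result (t -> (t -> (e -> t))).
[morra [toma thark]]: functor morra : ((t -> (t -> (e -> t))) -> (t -> (t -> (t -> (e -> e))))), argument [toma thark] : (t -> (t -> (e -> t))); result (t -> (t -> (t -> (e -> e)))).

(t -> (t -> (t -> (e -> e))))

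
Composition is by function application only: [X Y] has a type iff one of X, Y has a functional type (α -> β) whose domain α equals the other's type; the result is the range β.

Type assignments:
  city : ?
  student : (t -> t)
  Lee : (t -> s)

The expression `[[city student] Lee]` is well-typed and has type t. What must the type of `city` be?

[[city student] Lee] is required to be t. Lee : (t -> s) cannot yield t as functor, so [city student] : ((t -> s) -> t).
[city student] is required to be ((t -> s) -> t). student : (t -> t) cannot yield ((t -> s) -> t) as functor, so city : ((t -> t) -> ((t -> s) -> t)).

((t -> t) -> ((t -> s) -> t))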